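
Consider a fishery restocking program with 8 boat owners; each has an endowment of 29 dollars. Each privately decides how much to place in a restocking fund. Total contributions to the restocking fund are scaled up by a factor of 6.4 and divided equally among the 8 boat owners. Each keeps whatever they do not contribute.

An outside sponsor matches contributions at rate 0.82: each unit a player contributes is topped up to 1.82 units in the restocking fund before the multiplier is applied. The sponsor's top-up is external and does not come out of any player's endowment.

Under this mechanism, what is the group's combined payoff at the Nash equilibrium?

Under the mechanism each unit contributed yields 6.4 × 1.82 / 8 = 1.4560 back to its contributor per unit of net cost, which exceeds 1, making full contribution the dominant choice for everyone.
So the Nash equilibrium is full contribution by all 8; the group earns 6.4 × 1.82 × 232 = 2702.34.

2702.34 dollars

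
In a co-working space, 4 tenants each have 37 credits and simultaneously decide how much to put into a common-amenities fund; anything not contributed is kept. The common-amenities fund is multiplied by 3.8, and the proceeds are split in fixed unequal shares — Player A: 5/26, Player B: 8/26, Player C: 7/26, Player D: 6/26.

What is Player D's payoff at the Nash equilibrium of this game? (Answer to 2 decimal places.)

For player j, contributing a unit is worthwhile iff 3.8 × (j's share) ≥ 1, i.e. iff j's share is at least 0.2632.
The shares above 0.2632 belong to Player B and Player C, contributing 37 each; the remaining 2 contribute 0. Total contributed: 74.
Player D keeps 37 and receives 3.8 × 74 × 6/26 = 64.89 from the common-amenities fund, for a payoff of 101.89.

101.89 credits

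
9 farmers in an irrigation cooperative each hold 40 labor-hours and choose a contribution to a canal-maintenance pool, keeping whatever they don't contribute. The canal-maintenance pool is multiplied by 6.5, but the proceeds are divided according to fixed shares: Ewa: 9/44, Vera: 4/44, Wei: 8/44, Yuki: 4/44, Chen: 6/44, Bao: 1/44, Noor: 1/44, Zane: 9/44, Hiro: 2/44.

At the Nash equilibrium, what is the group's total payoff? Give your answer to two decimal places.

1020.00 labor-hours

Player j's private return per contributed unit is 6.5 × (j's share). Contributing is weakly dominant for j when that share is at least 1/6.5 = 0.1538, and contributing 0 is dominant otherwise.
The shares above 0.1538 belong to Ewa, Wei and Zane, contributing 40 each; the remaining 6 contribute 0. Total contributed: 120.
The canal-maintenance pool pays out 6.5 × 120 = 780.00 in total (split across the unequal shares, but the aggregate is all that matters for the group sum).
The 6 free-riders keep 40 each, adding 240. Group total = 240 + 780.00 = 1020.00.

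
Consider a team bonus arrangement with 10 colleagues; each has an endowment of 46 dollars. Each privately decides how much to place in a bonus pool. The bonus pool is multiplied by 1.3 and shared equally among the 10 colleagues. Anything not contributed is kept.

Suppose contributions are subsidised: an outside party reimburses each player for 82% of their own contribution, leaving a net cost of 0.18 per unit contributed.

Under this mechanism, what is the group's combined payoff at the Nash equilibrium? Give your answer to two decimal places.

The effective private return is (1.3/10) / 0.18 = 0.7222, which is still under 1, so the mechanism doesn't change anyone's dominant strategy: zero contribution.
Everyone keeps their endowment and the group total is 10 × 46 = 460.

460.00 dollars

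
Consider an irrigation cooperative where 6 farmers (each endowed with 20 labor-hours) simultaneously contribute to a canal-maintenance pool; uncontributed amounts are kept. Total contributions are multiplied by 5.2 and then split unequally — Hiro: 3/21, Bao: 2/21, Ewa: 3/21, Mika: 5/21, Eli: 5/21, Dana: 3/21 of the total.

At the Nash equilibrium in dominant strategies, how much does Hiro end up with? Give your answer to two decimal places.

A player with share s gets back 5.2·s per unit contributed, so full contribution is dominant for anyone with s > 1/5.2 = 0.1923 and zero contribution is dominant for anyone below.
The shares above 0.1923 belong to Mika and Eli, contributing 20 each; the remaining 4 contribute 0. Total contributed: 40.
Hiro keeps 20 and receives 5.2 × 40 × 3/21 = 29.71 from the canal-maintenance pool, for a payoff of 49.71.

49.71 labor-hours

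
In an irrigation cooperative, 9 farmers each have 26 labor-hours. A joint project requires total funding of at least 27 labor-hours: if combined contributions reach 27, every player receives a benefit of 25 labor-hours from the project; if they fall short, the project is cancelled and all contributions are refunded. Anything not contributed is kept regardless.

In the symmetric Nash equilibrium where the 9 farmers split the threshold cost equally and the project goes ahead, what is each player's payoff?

Equal share of the threshold: 27/9 = 3.
At this profile no one gains by cutting their contribution: any cut drops the total below 27, the project is cancelled, contributions are refunded, and the deviator ends with 26, which is less than 26 − 3 + 25 = 48. Contributing more than 3 just wastes the excess. So contributing exactly 3 is a best response.
Each player's payoff: 26 − 3 + 25 = 48.

48 labor-hours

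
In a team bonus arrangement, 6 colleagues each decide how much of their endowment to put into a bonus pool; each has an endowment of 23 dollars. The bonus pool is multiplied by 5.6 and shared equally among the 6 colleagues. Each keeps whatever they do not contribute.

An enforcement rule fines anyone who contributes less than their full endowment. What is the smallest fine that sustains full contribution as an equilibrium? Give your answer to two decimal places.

Given the others contribute fully, the best deviation is to contribute 0 (any partial contribution still incurs the fine and gives up units whose private return 0.9333 is below 1).
Deviating from 23 to 0 saves 23 dollars but forfeits the deviator's share of the drop in the bonus pool: 5.6/6 × 23 = 21.47.
So the deviation gain is 23 − 21.47 = 1.53, and the fine must be at least 1.53 dollars to wipe it out.

1.53 dollars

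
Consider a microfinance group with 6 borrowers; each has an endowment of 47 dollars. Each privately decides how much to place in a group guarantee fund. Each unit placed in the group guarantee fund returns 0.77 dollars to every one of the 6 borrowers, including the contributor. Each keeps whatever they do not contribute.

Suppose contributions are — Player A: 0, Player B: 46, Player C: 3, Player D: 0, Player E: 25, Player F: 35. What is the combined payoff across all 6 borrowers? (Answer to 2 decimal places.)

Total contributed: 0 + 46 + 3 + 0 + 25 + 35 = 109; total kept: 6 × 47 − 109 = 173.
The group guarantee fund pays out 0.77 × 6 × 109 = 503.58 in aggregate.
Group total = 173 + 503.58 = 676.58.

676.58 dollars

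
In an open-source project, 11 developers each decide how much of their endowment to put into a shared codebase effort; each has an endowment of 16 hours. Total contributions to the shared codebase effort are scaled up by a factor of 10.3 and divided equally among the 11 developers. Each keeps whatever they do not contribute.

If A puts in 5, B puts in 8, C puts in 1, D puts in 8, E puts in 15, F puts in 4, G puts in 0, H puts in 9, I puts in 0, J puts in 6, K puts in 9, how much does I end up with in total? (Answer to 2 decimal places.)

Total contributed: 5 + 8 + 1 + 8 + 15 + 4 + 0 + 9 + 0 + 6 + 9 = 65.
Each receives 10.3 × 65 / 11 = 60.86 from the shared codebase effort.
I keeps 16 − 0 = 16, so I's payoff is 16 + 60.86 = 76.86.

76.86 hours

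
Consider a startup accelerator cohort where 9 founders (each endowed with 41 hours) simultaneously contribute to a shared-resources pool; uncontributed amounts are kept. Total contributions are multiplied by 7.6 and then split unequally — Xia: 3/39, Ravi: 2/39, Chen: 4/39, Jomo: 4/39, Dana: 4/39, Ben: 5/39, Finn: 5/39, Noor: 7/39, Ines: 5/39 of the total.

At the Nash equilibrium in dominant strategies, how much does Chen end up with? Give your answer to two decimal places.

72.96 hours

For player j, contributing a unit is worthwhile iff 7.6 × (j's share) ≥ 1, i.e. iff j's share is at least 0.1316.
Noor alone (share 7/39) is above the threshold, contributing 41; the remaining 8 contribute 0. Total contributed: 41.
Chen keeps 41 and receives 7.6 × 41 × 4/39 = 31.96 from the shared-resources pool, for a payoff of 72.96.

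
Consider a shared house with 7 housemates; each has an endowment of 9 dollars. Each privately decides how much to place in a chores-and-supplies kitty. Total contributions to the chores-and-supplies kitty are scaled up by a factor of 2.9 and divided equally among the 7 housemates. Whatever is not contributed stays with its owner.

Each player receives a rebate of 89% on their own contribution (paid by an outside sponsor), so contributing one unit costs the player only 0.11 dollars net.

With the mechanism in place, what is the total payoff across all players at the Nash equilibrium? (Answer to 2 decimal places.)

The effective private return per unit is now (2.9/7) / 0.11 = 3.7662 > 1, so every player's dominant strategy flips to full contribution.
At the Nash equilibrium everyone contributes 9. Group total payoff = 7 × (9 × 0.89 + 2.9 × 9) = 238.77.

238.77 dollars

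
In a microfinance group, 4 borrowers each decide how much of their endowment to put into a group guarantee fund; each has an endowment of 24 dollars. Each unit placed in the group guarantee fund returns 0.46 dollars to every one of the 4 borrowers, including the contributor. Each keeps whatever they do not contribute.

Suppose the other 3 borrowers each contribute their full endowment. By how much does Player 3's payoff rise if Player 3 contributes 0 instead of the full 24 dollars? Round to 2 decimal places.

Switching from a contribution of 24 to 0 lets Player 3 keep an extra 24 dollars, but lowers the group guarantee fund by 24, which costs Player 3 their own share of that drop: 0.46 × 24 = 11.04.
Net gain = 24 − 11.04 = 12.96. The private return per contributed unit (0.46) is below 1, so free-riding is indeed the best response regardless of what the others do.

12.96 dollars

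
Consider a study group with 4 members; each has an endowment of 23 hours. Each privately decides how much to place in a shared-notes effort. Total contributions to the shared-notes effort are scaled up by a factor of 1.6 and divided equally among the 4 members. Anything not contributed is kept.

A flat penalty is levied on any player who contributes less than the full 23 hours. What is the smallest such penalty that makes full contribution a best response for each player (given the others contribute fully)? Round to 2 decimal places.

13.80 hours

Given the others contribute fully, the best deviation is to contribute 0 (any partial contribution still incurs the fine and gives up units whose private return 0.4000 is below 1).
Deviating from 23 to 0 saves 23 hours but forfeits the deviator's share of the drop in the shared-notes effort: 1.6/4 × 23 = 9.20.
So the deviation gain is 23 − 9.20 = 13.80, and the fine must be at least 13.80 hours to wipe it out.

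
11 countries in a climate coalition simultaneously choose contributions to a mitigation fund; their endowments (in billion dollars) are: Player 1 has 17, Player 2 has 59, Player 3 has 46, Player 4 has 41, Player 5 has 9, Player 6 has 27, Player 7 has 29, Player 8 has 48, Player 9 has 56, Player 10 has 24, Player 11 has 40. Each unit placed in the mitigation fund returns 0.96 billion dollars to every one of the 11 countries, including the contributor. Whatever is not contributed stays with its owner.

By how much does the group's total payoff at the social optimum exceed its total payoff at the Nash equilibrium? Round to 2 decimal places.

The private return per contributed unit is 0.96 < 1 for everyone, so the Nash equilibrium is zero contribution and the group total is Σ E_j = 17 + 59 + 46 + 41 + 9 + 27 + 29 + 48 + 56 + 24 + 40 = 396.
Each contributed unit returns 10.560 to the group, so the social optimum is full contribution by everyone: group total = 10.560 × 396 = 4181.76.
Efficiency loss = (10.560 − 1) × 396 = 3785.76.

3785.76 billion dollars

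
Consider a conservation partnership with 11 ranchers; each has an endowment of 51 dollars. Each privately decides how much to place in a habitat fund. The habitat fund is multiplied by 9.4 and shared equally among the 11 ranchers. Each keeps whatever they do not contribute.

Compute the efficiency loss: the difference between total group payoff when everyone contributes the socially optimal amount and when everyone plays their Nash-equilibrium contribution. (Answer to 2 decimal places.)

Each contributed unit returns 9.4/11 = 0.8545 to its contributor — below 1 — so contributing 0 is dominant for every player. At the Nash equilibrium everyone keeps their 51, and the group total is 11 × 51 = 561.
Each contributed unit returns 9.400 to the group as a whole (0.8545 to each of 11 players), which exceeds 1, so the social optimum is full contribution: group total = 9.400 × 561 = 5273.40.
Efficiency loss = 5273.40 − 561 = 4712.40.

4712.40 dollars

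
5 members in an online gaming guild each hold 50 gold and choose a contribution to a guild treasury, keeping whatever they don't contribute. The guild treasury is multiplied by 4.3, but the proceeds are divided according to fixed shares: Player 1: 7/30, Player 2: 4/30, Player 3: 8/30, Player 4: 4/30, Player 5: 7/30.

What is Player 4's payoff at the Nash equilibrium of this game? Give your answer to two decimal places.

136.00 gold

Player j's private return per contributed unit is 4.3 × (j's share). Contributing is weakly dominant for j when that share is at least 1/4.3 = 0.2326, and contributing 0 is dominant otherwise.
Player 1, Player 3 and Player 5 clear that bar, contributing 50 each; the remaining 2 contribute 0. Total contributed: 150.
Player 4 keeps 50 and receives 4.3 × 150 × 4/30 = 86.00 from the guild treasury, for a payoff of 136.00.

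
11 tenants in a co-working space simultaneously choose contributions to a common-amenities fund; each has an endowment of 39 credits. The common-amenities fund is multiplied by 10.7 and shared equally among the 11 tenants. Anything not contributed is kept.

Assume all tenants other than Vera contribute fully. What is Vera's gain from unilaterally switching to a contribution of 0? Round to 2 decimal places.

1.06 credits

Switching from a contribution of 39 to 0 lets Vera keep an extra 39 credits, but lowers the common-amenities fund by 39, which costs Vera their own share of that drop: 10.7/11 × 39 = 37.94.
Net gain = 39 − 37.94 = 1.06. The private return per contributed unit (0.9727) is below 1, so free-riding is indeed the best response regardless of what the others do.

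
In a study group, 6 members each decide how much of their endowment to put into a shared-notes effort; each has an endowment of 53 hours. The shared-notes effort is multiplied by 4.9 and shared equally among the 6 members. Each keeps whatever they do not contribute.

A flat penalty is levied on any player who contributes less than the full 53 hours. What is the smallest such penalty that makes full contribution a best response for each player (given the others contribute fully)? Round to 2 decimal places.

Given the others contribute fully, the best deviation is to contribute 0 (any partial contribution still incurs the fine and gives up units whose private return 0.8167 is below 1).
Deviating from 53 to 0 saves 53 hours but forfeits the deviator's share of the drop in the shared-notes effort: 4.9/6 × 53 = 43.28.
So the deviation gain is 53 − 43.28 = 9.72, and the fine must be at least 9.72 hours to wipe it out.

9.72 hours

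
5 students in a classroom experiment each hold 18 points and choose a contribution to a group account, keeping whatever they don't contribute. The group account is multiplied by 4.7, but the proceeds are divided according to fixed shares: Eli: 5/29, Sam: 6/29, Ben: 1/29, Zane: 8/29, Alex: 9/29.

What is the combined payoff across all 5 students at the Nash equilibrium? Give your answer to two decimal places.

223.20 points

Player j's private return per contributed unit is 4.7 × (j's share). Contributing is weakly dominant for j when that share is at least 1/4.7 = 0.2128, and contributing 0 is dominant otherwise.
Zane and Alex are above the threshold, contributing 18 each; the remaining 3 contribute 0. Total contributed: 36.
The group account pays out 4.7 × 36 = 169.20 in total (split across the unequal shares, but the aggregate is all that matters for the group sum).
The 3 free-riders keep 18 each, adding 54. Group total = 54 + 169.20 = 223.20.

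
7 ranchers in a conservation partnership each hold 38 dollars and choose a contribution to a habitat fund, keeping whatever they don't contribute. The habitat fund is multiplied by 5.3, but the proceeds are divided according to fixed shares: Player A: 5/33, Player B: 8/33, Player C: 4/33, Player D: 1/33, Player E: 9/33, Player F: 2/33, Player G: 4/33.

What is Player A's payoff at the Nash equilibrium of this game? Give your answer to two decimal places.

For player j, contributing a unit is worthwhile iff 5.3 × (j's share) ≥ 1, i.e. iff j's share is at least 0.1887.
The shares above 0.1887 belong to Player B and Player E, contributing 38 each; the remaining 5 contribute 0. Total contributed: 76.
Player A keeps 38 and receives 5.3 × 76 × 5/33 = 61.03 from the habitat fund, for a payoff of 99.03.

99.03 dollars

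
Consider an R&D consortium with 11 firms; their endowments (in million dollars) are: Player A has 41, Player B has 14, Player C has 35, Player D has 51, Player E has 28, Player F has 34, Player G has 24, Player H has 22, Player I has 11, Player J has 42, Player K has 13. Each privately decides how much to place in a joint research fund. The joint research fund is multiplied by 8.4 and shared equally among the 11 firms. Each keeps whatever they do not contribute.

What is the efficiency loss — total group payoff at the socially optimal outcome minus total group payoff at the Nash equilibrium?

2331.00 million dollars

The private return per contributed unit is 8.4/11 = 0.7636 < 1 for every player regardless of endowment, so the Nash equilibrium is zero contribution and the group total is Σ E_j = 41 + 14 + 35 + 51 + 28 + 34 + 24 + 22 + 11 + 42 + 13 = 315.
Each contributed unit returns 8.400 to the group, so the social optimum is full contribution by everyone: group total = 8.400 × 315 = 2646.00.
Efficiency loss = (8.400 − 1) × 315 = 2331.00.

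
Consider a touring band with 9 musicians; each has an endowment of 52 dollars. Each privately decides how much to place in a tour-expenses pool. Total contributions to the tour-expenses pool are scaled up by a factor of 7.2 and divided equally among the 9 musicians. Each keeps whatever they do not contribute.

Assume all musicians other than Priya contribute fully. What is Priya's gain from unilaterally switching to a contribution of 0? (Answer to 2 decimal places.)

Switching from a contribution of 52 to 0 lets Priya keep an extra 52 dollars, but lowers the tour-expenses pool by 52, which costs Priya their own share of that drop: 7.2/9 × 52 = 41.60.
Net gain = 52 − 41.60 = 10.40. The private return per contributed unit (0.8000) is below 1, so free-riding is indeed the best response regardless of what the others do.

10.40 dollars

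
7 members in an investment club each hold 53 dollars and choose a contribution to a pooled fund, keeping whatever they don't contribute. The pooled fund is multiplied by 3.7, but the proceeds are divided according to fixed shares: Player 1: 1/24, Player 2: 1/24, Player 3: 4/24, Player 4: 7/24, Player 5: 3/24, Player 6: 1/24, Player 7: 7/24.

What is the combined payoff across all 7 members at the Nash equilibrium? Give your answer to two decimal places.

Each unit j contributes comes back to j as 3.7 × (j's share), so j prefers to contribute only if that share exceeds 1/3.7 = 0.2703; otherwise keeping the unit dominates.
Player 4 and Player 7 are above the threshold, contributing 53 each; the remaining 5 contribute 0. Total contributed: 106.
The pooled fund pays out 3.7 × 106 = 392.20 in total (split across the unequal shares, but the aggregate is all that matters for the group sum).
The 5 free-riders keep 53 each, adding 265. Group total = 265 + 392.20 = 657.20.

657.20 dollars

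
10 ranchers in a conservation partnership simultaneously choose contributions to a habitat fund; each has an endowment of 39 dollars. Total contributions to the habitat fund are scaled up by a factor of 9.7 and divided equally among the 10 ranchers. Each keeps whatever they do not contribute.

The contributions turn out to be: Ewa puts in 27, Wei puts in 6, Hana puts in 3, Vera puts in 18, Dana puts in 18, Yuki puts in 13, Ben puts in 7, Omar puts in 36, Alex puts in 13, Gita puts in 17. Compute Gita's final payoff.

175.26 dollars

Total contributed: 27 + 6 + 3 + 18 + 18 + 13 + 7 + 36 + 13 + 17 = 158.
Each receives 9.7 × 158 / 10 = 153.26 from the habitat fund.
Gita keeps 39 − 17 = 22, so Gita's payoff is 22 + 153.26 = 175.26.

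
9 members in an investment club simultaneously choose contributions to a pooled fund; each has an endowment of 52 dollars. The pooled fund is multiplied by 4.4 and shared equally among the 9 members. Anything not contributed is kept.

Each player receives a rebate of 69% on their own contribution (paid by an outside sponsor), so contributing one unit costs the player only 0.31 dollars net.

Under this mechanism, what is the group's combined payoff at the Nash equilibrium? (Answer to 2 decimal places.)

2382.12 dollars

The effective private return per unit is now (4.4/9) / 0.31 = 1.5771 > 1, so every player's dominant strategy flips to full contribution.
At the Nash equilibrium everyone contributes 52. Group total payoff = 9 × (52 × 0.69 + 4.4 × 52) = 2382.12.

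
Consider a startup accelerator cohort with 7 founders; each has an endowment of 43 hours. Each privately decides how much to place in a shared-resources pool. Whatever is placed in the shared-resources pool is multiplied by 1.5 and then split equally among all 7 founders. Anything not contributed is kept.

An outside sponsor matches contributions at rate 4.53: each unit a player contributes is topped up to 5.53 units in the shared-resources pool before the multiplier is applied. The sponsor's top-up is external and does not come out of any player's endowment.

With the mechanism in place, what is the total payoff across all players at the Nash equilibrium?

2496.80 hours

The effective private return per unit is now 1.5 × 5.53 / 7 = 1.1850 > 1, so every player's dominant strategy flips to full contribution.
At the Nash equilibrium everyone contributes 43. Group total payoff = 1.5 × 5.53 × 301 = 2496.80.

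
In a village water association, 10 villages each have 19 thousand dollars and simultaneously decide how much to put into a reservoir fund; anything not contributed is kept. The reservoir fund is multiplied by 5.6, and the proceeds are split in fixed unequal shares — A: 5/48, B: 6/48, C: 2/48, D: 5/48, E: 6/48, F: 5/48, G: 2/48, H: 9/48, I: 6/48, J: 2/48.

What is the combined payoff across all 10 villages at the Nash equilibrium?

277.40 thousand dollars

Player j's private return per contributed unit is 5.6 × (j's share). Contributing is weakly dominant for j when that share is at least 1/5.6 = 0.1786, and contributing 0 is dominant otherwise.
H alone (share 9/48) is above the threshold, contributing 19; the remaining 9 contribute 0. Total contributed: 19.
The reservoir fund pays out 5.6 × 19 = 106.40 in total (split across the unequal shares, but the aggregate is all that matters for the group sum).
The 9 free-riders keep 19 each, adding 171. Group total = 171 + 106.40 = 277.40.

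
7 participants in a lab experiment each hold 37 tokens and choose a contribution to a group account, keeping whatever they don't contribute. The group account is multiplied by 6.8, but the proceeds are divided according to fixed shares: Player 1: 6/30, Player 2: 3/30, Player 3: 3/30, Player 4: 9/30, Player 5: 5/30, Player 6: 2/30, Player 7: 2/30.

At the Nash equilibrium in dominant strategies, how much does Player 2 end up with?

112.48 tokens

For player j, contributing a unit is worthwhile iff 6.8 × (j's share) ≥ 1, i.e. iff j's share is at least 0.1471.
The shares above 0.1471 belong to Player 1, Player 4 and Player 5, contributing 37 each; the remaining 4 contribute 0. Total contributed: 111.
Player 2 keeps 37 and receives 6.8 × 111 × 3/30 = 75.48 from the group account, for a payoff of 112.48.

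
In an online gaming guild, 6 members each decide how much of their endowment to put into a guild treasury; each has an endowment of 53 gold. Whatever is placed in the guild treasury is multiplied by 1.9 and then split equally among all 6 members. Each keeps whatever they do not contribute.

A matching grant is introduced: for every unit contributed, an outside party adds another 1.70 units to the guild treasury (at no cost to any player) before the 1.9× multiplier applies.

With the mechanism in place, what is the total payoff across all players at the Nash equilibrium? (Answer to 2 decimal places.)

Even with the mechanism, each unit contributed returns only 1.9 × 2.70 / 6 = 0.8550 per unit of net cost, so contributing nothing is still dominant.
Everyone keeps their endowment and the group total is 6 × 53 = 318.

318.00 gold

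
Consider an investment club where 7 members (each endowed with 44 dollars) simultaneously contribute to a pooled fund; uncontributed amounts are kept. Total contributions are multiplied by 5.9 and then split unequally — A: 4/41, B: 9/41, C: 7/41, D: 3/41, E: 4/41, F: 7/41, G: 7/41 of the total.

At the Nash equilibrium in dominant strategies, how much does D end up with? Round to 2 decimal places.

A player with share s gets back 5.9·s per unit contributed, so full contribution is dominant for anyone with s > 1/5.9 = 0.1695 and zero contribution is dominant for anyone below.
B, C, F and G clear that bar, contributing 44 each; the remaining 3 contribute 0. Total contributed: 176.
D keeps 44 and receives 5.9 × 176 × 3/41 = 75.98 from the pooled fund, for a payoff of 119.98.

119.98 dollars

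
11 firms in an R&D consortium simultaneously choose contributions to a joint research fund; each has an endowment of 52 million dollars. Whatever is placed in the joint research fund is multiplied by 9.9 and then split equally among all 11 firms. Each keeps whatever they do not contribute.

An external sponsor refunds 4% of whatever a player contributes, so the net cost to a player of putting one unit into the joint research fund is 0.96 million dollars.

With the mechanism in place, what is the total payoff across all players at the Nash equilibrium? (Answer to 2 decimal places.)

The effective private return is (9.9/11) / 0.96 = 0.9375, which is still under 1, so the mechanism doesn't change anyone's dominant strategy: zero contribution.
Everyone keeps their endowment and the group total is 11 × 52 = 572.

572.00 million dollars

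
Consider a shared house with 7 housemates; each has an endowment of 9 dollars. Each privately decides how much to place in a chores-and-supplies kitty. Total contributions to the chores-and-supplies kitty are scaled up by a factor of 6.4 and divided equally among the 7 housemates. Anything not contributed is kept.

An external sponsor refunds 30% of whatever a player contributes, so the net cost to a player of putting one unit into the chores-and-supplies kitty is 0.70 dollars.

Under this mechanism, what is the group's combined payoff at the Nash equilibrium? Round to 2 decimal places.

422.10 dollars

The effective private return per unit is now (6.4/7) / 0.70 = 1.3061 > 1, so every player's dominant strategy flips to full contribution.
So the Nash equilibrium is full contribution by all 7; the group earns 7 × (9 × 0.30 + 6.4 × 9) = 422.10.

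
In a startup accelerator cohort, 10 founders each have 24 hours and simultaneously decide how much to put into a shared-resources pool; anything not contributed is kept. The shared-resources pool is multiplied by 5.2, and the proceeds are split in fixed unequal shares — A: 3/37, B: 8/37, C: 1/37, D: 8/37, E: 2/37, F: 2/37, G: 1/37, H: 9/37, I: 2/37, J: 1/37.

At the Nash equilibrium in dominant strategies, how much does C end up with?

34.12 hours

Each unit j contributes comes back to j as 5.2 × (j's share), so j prefers to contribute only if that share exceeds 1/5.2 = 0.1923; otherwise keeping the unit dominates.
B, D and H are above the threshold, contributing 24 each; the remaining 7 contribute 0. Total contributed: 72.
C keeps 24 and receives 5.2 × 72 × 1/37 = 10.12 from the shared-resources pool, for a payoff of 34.12.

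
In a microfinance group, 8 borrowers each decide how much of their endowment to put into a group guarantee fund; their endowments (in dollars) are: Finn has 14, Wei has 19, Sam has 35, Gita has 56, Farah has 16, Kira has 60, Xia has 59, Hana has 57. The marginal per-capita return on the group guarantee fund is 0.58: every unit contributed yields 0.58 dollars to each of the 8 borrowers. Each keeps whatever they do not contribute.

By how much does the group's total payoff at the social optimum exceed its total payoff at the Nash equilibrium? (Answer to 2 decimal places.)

1150.24 dollars

The private return per contributed unit is 0.58 < 1 for everyone, so the Nash equilibrium is zero contribution and the group total is Σ E_j = 14 + 19 + 35 + 56 + 16 + 60 + 59 + 57 = 316.
Each contributed unit returns 4.640 to the group, so the social optimum is full contribution by everyone: group total = 4.640 × 316 = 1466.24.
Efficiency loss = (4.640 − 1) × 316 = 1150.24.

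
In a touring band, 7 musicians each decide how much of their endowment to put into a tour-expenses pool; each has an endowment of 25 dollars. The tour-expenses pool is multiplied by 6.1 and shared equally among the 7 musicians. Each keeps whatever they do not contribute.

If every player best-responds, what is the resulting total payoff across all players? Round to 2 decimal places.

Each contributed unit returns 6.1/7 = 0.8714 to its contributor — below 1 — so contributing 0 is dominant for every player. At the Nash equilibrium everyone keeps their 25, and the group total is 7 × 25 = 175.

175.00 dollars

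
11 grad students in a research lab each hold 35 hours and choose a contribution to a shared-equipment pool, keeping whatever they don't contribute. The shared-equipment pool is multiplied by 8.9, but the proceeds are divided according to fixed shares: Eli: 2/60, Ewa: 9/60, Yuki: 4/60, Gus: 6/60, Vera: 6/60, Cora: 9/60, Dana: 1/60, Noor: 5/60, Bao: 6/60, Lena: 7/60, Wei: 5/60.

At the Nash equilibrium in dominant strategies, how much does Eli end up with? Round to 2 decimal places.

66.15 hours

For player j, contributing a unit is worthwhile iff 8.9 × (j's share) ≥ 1, i.e. iff j's share is at least 0.1124.
Ewa, Cora and Lena clear that bar, contributing 35 each; the remaining 8 contribute 0. Total contributed: 105.
Eli keeps 35 and receives 8.9 × 105 × 2/60 = 31.15 from the shared-equipment pool, for a payoff of 66.15.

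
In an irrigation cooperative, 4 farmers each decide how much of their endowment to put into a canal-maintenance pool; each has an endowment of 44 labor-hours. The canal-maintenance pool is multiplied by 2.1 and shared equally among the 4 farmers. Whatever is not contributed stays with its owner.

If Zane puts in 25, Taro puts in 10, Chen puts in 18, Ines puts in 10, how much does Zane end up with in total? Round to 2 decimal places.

52.08 labor-hours

Total contributed: 25 + 10 + 18 + 10 = 63.
Each receives 2.1 × 63 / 4 = 33.08 from the canal-maintenance pool.
Zane keeps 44 − 25 = 19, so Zane's payoff is 19 + 33.08 = 52.08.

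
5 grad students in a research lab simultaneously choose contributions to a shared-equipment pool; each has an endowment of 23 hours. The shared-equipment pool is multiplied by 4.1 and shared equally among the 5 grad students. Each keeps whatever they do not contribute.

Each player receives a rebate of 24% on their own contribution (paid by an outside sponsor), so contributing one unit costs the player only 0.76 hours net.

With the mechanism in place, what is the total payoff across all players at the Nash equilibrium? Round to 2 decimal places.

499.10 hours

With the mechanism, a contributed unit returns (4.1/5) / 0.76 = 1.0789 per unit of net cost to the contributor — now above 1 — so contributing fully is weakly dominant for every player.
At the Nash equilibrium everyone contributes 23. Group total payoff = 5 × (23 × 0.24 + 4.1 × 23) = 499.10.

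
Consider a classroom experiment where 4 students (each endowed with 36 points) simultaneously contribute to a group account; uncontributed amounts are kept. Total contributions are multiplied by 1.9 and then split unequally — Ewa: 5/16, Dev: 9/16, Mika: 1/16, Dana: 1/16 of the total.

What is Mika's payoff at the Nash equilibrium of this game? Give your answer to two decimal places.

For player j, contributing a unit is worthwhile iff 1.9 × (j's share) ≥ 1, i.e. iff j's share is at least 0.5263.
Only Dev (9/16) clears that bar, contributing 36; the remaining 3 contribute 0. Total contributed: 36.
Mika keeps 36 and receives 1.9 × 36 × 1/16 = 4.28 from the group account, for a payoff of 40.28.

40.28 points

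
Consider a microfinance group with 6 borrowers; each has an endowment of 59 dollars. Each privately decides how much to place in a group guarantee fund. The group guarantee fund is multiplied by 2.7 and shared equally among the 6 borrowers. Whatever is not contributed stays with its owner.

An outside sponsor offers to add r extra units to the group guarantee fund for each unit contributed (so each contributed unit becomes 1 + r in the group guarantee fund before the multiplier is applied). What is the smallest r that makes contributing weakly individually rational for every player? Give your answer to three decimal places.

1.222

With matching at rate r, one contributed unit becomes (1 + r) in the group guarantee fund and returns 2.7 × (1 + r) / 6 to the contributor.
Setting this equal to 1: 1 + r = 6/2.7 = 2.2222.
So the minimum matching rate is r = 2.2222 − 1 = 1.222.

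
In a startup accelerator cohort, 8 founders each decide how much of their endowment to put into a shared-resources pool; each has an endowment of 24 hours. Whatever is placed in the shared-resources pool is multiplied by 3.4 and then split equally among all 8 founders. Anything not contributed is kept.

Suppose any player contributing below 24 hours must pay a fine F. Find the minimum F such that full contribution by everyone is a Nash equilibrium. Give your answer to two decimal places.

Given the others contribute fully, the best deviation is to contribute 0 (any partial contribution still incurs the fine and gives up units whose private return 0.4250 is below 1).
Deviating from 24 to 0 saves 24 hours but forfeits the deviator's share of the drop in the shared-resources pool: 3.4/8 × 24 = 10.20.
So the deviation gain is 24 − 10.20 = 13.80, and the fine must be at least 13.80 hours to wipe it out.

13.80 hours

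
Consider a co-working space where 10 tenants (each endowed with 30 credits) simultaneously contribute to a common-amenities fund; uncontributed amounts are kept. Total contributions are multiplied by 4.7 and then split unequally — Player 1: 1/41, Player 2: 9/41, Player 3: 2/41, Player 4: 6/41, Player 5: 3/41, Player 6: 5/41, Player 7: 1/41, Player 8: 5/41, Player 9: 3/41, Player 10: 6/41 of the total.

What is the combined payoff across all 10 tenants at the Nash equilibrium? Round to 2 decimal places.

411.00 credits

A player with share s gets back 4.7·s per unit contributed, so full contribution is dominant for anyone with s > 1/4.7 = 0.2128 and zero contribution is dominant for anyone below.
The only share above 0.2128 is Player 2's 9/41, contributing 30; the remaining 9 contribute 0. Total contributed: 30.
The common-amenities fund pays out 4.7 × 30 = 141.00 in total (split across the unequal shares, but the aggregate is all that matters for the group sum).
The 9 free-riders keep 30 each, adding 270. Group total = 270 + 141.00 = 411.00.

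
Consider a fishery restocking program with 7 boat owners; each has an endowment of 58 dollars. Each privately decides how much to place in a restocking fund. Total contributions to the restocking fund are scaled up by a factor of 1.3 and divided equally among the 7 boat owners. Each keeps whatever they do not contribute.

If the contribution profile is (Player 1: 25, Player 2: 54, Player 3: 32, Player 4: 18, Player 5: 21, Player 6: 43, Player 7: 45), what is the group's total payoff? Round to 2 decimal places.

Total contributed: 25 + 54 + 32 + 18 + 21 + 43 + 45 = 238; total kept: 7 × 58 − 238 = 168.
The restocking fund pays out 1.3 × 238 = 309.40 in aggregate.
Group total = 168 + 309.40 = 477.40.

477.40 dollars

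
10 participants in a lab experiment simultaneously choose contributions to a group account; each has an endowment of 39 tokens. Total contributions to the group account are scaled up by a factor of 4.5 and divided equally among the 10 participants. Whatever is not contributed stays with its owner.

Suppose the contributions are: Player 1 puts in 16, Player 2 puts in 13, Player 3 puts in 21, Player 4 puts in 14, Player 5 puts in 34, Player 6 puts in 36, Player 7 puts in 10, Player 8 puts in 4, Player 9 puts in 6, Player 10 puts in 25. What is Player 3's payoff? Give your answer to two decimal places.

98.55 tokens

Total contributed: 16 + 13 + 21 + 14 + 34 + 36 + 10 + 4 + 6 + 25 = 179.
Each receives 4.5 × 179 / 10 = 80.55 from the group account.
Player 3 keeps 39 − 21 = 18, so Player 3's payoff is 18 + 80.55 = 98.55.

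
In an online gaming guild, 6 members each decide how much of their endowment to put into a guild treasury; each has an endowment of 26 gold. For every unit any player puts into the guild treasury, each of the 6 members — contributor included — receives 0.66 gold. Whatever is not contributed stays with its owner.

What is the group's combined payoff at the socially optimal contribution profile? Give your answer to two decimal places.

617.76 gold

Each contributed unit returns 3.960 to the group as a whole (0.66 to each of 6 players), which exceeds 1, so the social optimum is full contribution: group total = 3.960 × 156 = 617.76.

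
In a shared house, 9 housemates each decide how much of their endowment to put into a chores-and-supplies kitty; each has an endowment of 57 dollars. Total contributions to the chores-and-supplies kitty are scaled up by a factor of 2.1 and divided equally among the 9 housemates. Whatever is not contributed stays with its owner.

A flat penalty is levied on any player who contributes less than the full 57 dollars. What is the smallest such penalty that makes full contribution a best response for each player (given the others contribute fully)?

43.70 dollars

Given the others contribute fully, the best deviation is to contribute 0 (any partial contribution still incurs the fine and gives up units whose private return 0.2333 is below 1).
Deviating from 57 to 0 saves 57 dollars but forfeits the deviator's share of the drop in the chores-and-supplies kitty: 2.1/9 × 57 = 13.30.
So the deviation gain is 57 − 13.30 = 43.70, and the fine must be at least 43.70 dollars to wipe it out.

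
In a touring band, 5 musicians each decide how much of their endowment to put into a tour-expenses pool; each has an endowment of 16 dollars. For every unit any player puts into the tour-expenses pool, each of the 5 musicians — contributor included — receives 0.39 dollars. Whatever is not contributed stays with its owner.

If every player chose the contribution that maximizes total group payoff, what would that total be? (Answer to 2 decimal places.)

156.00 dollars

Each contributed unit returns 1.950 to the group as a whole (0.39 to each of 5 players), which exceeds 1, so the social optimum is full contribution: group total = 1.950 × 80 = 156.00.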